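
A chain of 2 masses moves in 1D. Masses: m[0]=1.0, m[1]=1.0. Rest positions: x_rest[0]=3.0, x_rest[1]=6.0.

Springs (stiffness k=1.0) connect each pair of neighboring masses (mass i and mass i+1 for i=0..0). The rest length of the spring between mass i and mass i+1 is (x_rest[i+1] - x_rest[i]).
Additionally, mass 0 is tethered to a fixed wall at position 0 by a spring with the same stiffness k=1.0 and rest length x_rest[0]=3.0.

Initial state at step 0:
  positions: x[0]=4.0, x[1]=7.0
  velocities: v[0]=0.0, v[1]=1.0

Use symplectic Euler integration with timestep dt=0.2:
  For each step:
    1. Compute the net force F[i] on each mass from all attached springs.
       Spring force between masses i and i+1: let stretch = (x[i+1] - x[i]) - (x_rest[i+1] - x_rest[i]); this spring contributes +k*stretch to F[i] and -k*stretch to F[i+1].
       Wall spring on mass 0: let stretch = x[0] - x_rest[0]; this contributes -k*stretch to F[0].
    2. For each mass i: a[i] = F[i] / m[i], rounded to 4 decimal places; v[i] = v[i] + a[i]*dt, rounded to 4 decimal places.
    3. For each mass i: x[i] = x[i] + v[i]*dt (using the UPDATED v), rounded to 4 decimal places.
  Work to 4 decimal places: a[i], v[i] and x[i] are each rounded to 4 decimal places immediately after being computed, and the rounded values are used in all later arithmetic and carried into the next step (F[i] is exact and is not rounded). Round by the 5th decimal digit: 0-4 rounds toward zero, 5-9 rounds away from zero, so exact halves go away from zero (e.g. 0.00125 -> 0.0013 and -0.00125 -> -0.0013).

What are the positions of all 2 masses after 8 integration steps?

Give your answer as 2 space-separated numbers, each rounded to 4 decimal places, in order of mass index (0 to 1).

Answer: 3.5613 7.8127

Derivation:
Step 0: x=[4.0000 7.0000] v=[0.0000 1.0000]
Step 1: x=[3.9600 7.2000] v=[-0.2000 1.0000]
Step 2: x=[3.8912 7.3904] v=[-0.3440 0.9520]
Step 3: x=[3.8067 7.5608] v=[-0.4224 0.8522]
Step 4: x=[3.7201 7.7011] v=[-0.4329 0.7014]
Step 5: x=[3.6440 7.8021] v=[-0.3807 0.5052]
Step 6: x=[3.5884 7.8568] v=[-0.2779 0.2736]
Step 7: x=[3.5600 7.8608] v=[-0.1419 0.0199]
Step 8: x=[3.5613 7.8127] v=[0.0063 -0.2403]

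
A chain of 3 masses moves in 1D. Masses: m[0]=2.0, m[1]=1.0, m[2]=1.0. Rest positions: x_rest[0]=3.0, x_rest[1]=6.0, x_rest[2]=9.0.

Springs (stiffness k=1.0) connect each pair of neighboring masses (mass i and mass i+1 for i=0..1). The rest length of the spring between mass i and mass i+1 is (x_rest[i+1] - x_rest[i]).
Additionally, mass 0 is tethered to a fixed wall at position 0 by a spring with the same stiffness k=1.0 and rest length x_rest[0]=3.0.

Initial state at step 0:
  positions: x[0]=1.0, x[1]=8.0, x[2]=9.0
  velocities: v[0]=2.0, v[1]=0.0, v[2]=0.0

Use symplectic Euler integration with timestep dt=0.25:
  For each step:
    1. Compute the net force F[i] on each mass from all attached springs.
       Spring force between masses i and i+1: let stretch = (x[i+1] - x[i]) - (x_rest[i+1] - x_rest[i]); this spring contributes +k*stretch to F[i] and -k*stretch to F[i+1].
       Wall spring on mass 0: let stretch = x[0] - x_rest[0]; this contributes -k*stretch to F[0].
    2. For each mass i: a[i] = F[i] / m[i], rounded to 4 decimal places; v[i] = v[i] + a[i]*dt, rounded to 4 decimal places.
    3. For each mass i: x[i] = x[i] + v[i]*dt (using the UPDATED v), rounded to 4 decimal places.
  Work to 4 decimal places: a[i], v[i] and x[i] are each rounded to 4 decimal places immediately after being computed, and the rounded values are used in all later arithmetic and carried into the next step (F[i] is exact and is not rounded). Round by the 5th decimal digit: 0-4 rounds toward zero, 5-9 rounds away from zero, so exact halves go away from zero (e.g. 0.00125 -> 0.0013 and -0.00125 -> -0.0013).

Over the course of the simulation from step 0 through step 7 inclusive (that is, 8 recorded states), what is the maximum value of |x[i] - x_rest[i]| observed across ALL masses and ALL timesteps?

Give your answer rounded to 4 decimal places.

Answer: 3.0282

Derivation:
Step 0: x=[1.0000 8.0000 9.0000] v=[2.0000 0.0000 0.0000]
Step 1: x=[1.6875 7.6250 9.1250] v=[2.7500 -1.5000 0.5000]
Step 2: x=[2.5078 6.9727 9.3438] v=[3.2813 -2.6094 0.8750]
Step 3: x=[3.3893 6.1895 9.6019] v=[3.5260 -3.1329 1.0322]
Step 4: x=[4.2524 5.4445 9.8342] v=[3.4524 -2.9799 0.9291]
Step 5: x=[5.0199 4.8994 9.9796] v=[3.0699 -2.1805 0.5817]
Step 6: x=[5.6268 4.6793 9.9950] v=[2.4274 -0.8803 0.0617]
Step 7: x=[6.0282 4.8507 9.8657] v=[1.6056 0.6855 -0.5172]
Max displacement = 3.0282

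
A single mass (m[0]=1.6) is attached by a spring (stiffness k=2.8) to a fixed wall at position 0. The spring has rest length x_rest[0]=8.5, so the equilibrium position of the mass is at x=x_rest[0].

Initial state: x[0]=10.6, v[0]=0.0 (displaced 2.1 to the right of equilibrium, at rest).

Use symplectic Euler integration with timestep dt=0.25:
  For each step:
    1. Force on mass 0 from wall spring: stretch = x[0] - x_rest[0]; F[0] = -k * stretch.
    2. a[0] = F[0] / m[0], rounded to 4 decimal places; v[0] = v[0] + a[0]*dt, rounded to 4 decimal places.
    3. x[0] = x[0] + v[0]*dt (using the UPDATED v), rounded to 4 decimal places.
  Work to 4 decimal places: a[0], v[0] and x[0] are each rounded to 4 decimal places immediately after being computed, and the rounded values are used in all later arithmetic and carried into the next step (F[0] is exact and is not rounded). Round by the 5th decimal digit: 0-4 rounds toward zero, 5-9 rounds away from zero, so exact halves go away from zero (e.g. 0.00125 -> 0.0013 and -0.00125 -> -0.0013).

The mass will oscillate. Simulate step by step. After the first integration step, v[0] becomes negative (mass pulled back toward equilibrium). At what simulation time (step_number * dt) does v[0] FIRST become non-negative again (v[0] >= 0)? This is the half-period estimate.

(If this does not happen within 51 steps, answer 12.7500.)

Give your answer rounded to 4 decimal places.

Step 0: x=[10.6000] v=[0.0000]
Step 1: x=[10.3703] v=[-0.9188]
Step 2: x=[9.9360] v=[-1.7371]
Step 3: x=[9.3447] v=[-2.3654]
Step 4: x=[8.6610] v=[-2.7350]
Step 5: x=[7.9596] v=[-2.8055]
Step 6: x=[7.3173] v=[-2.5691]
Step 7: x=[6.8044] v=[-2.0517]
Step 8: x=[6.4769] v=[-1.3099]
Step 9: x=[6.3707] v=[-0.4248]
Step 10: x=[6.4974] v=[0.5068]
First v>=0 after going negative at step 10, time=2.5000

Answer: 2.5000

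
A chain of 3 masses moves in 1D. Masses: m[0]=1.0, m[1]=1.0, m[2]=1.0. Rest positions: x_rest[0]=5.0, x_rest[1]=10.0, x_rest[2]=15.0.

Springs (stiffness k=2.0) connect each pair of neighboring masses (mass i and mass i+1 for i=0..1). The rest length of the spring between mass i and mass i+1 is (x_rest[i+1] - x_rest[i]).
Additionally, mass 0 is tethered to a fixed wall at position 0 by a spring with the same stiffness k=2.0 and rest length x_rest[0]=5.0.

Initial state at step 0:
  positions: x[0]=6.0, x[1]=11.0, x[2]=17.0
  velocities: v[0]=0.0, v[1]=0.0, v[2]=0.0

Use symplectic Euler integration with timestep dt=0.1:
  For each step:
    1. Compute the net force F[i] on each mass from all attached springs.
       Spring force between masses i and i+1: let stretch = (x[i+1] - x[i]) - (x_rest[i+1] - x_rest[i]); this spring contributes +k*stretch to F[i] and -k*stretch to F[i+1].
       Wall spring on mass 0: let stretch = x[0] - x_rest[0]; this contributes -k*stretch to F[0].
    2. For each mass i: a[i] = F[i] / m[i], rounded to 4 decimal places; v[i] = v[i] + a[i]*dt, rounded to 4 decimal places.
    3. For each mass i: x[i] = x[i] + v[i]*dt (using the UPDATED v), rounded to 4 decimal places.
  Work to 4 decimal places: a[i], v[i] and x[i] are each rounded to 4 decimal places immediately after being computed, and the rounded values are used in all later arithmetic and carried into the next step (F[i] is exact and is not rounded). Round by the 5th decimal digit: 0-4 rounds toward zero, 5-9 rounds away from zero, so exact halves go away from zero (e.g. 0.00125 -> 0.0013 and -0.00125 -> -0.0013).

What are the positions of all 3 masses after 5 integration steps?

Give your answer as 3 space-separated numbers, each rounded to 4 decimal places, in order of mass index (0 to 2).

Step 0: x=[6.0000 11.0000 17.0000] v=[0.0000 0.0000 0.0000]
Step 1: x=[5.9800 11.0200 16.9800] v=[-0.2000 0.2000 -0.2000]
Step 2: x=[5.9412 11.0584 16.9408] v=[-0.3880 0.3840 -0.3920]
Step 3: x=[5.8859 11.1121 16.8840] v=[-0.5528 0.5370 -0.5685]
Step 4: x=[5.8174 11.1767 16.8117] v=[-0.6847 0.6461 -0.7229]
Step 5: x=[5.7398 11.2468 16.7267] v=[-0.7763 0.7012 -0.8499]

Answer: 5.7398 11.2468 16.7267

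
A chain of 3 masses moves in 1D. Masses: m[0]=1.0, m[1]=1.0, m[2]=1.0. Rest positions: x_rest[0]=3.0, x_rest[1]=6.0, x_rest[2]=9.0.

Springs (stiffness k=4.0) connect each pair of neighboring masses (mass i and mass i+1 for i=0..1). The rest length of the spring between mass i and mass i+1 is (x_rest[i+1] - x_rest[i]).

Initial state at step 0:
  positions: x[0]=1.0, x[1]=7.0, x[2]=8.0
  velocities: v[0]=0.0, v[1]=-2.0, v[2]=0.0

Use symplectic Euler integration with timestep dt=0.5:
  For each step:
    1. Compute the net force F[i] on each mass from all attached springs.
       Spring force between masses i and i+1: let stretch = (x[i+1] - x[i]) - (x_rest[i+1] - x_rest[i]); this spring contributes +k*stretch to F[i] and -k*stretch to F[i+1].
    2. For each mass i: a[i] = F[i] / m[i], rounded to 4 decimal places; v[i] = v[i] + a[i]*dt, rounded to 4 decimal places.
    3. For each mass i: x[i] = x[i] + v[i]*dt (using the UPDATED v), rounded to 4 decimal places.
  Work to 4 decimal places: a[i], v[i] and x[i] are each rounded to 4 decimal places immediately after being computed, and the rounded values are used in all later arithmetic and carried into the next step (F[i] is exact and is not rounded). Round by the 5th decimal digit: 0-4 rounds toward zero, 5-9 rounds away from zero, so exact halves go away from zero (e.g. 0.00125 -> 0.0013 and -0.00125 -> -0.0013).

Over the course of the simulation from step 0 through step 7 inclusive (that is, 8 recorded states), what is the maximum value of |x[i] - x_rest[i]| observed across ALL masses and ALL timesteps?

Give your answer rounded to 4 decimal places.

Step 0: x=[1.0000 7.0000 8.0000] v=[0.0000 -2.0000 0.0000]
Step 1: x=[4.0000 1.0000 10.0000] v=[6.0000 -12.0000 4.0000]
Step 2: x=[1.0000 7.0000 6.0000] v=[-6.0000 12.0000 -8.0000]
Step 3: x=[1.0000 6.0000 6.0000] v=[0.0000 -2.0000 0.0000]
Step 4: x=[3.0000 0.0000 9.0000] v=[4.0000 -12.0000 6.0000]
Step 5: x=[-1.0000 6.0000 6.0000] v=[-8.0000 12.0000 -6.0000]
Step 6: x=[-1.0000 5.0000 6.0000] v=[0.0000 -2.0000 0.0000]
Step 7: x=[2.0000 -1.0000 8.0000] v=[6.0000 -12.0000 4.0000]
Max displacement = 7.0000

Answer: 7.0000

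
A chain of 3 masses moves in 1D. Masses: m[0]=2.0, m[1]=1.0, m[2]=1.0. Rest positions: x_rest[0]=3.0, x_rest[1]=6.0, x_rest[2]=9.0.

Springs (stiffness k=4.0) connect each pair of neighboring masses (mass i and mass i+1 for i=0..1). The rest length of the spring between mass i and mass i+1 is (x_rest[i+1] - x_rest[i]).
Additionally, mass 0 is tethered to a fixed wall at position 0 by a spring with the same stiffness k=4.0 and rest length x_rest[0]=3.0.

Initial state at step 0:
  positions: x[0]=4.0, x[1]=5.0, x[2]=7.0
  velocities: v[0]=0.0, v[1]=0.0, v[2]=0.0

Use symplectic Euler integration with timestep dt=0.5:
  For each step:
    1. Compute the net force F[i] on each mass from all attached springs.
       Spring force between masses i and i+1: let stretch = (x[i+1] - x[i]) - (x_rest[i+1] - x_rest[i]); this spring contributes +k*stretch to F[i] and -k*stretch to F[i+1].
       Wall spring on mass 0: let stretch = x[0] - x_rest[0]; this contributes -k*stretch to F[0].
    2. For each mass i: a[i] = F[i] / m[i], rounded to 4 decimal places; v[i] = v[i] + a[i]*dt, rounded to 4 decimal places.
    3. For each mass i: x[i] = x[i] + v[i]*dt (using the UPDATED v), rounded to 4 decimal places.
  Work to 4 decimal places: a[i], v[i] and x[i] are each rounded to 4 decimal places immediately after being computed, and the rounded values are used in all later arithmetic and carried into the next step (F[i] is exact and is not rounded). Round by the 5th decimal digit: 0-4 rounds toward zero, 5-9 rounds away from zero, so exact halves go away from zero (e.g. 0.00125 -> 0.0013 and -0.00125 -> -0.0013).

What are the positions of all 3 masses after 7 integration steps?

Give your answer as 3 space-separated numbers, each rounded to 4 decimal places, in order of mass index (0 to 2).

Answer: 3.3125 7.1250 9.6250

Derivation:
Step 0: x=[4.0000 5.0000 7.0000] v=[0.0000 0.0000 0.0000]
Step 1: x=[2.5000 6.0000 8.0000] v=[-3.0000 2.0000 2.0000]
Step 2: x=[1.5000 5.5000 10.0000] v=[-2.0000 -1.0000 4.0000]
Step 3: x=[1.7500 5.5000 10.5000] v=[0.5000 0.0000 1.0000]
Step 4: x=[3.0000 6.7500 9.0000] v=[2.5000 2.5000 -3.0000]
Step 5: x=[4.6250 6.5000 8.2500] v=[3.2500 -0.5000 -1.5000]
Step 6: x=[4.8750 6.1250 8.7500] v=[0.5000 -0.7500 1.0000]
Step 7: x=[3.3125 7.1250 9.6250] v=[-3.1250 2.0000 1.7500]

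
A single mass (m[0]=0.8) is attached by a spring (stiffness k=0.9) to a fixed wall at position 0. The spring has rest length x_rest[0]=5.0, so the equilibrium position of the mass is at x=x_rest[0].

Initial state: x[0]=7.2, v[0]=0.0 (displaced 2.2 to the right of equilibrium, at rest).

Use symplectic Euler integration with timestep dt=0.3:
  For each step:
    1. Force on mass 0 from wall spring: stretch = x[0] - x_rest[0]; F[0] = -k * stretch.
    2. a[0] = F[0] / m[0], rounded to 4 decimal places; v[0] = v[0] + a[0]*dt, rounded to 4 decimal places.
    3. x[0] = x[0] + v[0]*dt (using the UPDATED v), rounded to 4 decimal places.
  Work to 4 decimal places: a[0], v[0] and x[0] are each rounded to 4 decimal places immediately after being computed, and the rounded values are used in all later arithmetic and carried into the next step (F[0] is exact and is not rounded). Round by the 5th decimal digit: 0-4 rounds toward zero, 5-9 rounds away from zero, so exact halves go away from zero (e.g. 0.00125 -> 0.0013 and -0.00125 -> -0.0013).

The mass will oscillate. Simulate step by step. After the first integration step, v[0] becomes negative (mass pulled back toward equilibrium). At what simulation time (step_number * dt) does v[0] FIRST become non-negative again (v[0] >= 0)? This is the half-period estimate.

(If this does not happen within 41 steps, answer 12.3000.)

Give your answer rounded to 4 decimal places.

Step 0: x=[7.2000] v=[0.0000]
Step 1: x=[6.9773] v=[-0.7425]
Step 2: x=[6.5543] v=[-1.4099]
Step 3: x=[5.9740] v=[-1.9345]
Step 4: x=[5.2950] v=[-2.2632]
Step 5: x=[4.5862] v=[-2.3628]
Step 6: x=[3.9192] v=[-2.2232]
Step 7: x=[3.3617] v=[-1.8584]
Step 8: x=[2.9701] v=[-1.3055]
Step 9: x=[2.7840] v=[-0.6204]
Step 10: x=[2.8223] v=[0.1275]
First v>=0 after going negative at step 10, time=3.0000

Answer: 3.0000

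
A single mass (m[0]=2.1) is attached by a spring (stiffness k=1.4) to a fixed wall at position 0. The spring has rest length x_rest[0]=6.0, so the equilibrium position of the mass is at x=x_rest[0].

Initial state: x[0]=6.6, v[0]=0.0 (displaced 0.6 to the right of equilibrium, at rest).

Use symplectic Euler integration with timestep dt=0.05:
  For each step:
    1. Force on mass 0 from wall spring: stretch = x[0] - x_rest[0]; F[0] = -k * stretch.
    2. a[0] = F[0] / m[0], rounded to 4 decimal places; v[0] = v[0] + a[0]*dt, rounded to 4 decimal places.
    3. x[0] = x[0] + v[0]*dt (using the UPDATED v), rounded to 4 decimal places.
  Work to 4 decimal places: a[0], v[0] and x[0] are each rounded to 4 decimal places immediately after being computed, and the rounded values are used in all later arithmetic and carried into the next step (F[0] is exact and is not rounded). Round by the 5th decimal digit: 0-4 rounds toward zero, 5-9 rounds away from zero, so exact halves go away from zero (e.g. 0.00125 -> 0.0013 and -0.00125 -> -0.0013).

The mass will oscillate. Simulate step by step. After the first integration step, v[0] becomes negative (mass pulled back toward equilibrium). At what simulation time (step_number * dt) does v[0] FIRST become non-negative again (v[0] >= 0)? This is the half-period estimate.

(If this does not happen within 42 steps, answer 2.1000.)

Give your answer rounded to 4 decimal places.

Step 0: x=[6.6000] v=[0.0000]
Step 1: x=[6.5990] v=[-0.0200]
Step 2: x=[6.5970] v=[-0.0400]
Step 3: x=[6.5940] v=[-0.0599]
Step 4: x=[6.5900] v=[-0.0797]
Step 5: x=[6.5850] v=[-0.0994]
Step 6: x=[6.5791] v=[-0.1189]
Step 7: x=[6.5722] v=[-0.1382]
Step 8: x=[6.5643] v=[-0.1573]
Step 9: x=[6.5555] v=[-0.1761]
Step 10: x=[6.5458] v=[-0.1946]
Step 11: x=[6.5352] v=[-0.2128]
Step 12: x=[6.5237] v=[-0.2306]
Step 13: x=[6.5113] v=[-0.2481]
Step 14: x=[6.4980] v=[-0.2651]
Step 15: x=[6.4839] v=[-0.2817]
Step 16: x=[6.4690] v=[-0.2978]
Step 17: x=[6.4533] v=[-0.3134]
Step 18: x=[6.4369] v=[-0.3285]
Step 19: x=[6.4197] v=[-0.3431]
Step 20: x=[6.4018] v=[-0.3571]
Step 21: x=[6.3833] v=[-0.3705]
Step 22: x=[6.3641] v=[-0.3833]
Step 23: x=[6.3443] v=[-0.3954]
Step 24: x=[6.3240] v=[-0.4069]
Step 25: x=[6.3031] v=[-0.4177]
Step 26: x=[6.2817] v=[-0.4278]
Step 27: x=[6.2598] v=[-0.4372]
Step 28: x=[6.2375] v=[-0.4459]
Step 29: x=[6.2148] v=[-0.4538]
Step 30: x=[6.1918] v=[-0.4610]
Step 31: x=[6.1684] v=[-0.4674]
Step 32: x=[6.1448] v=[-0.4730]
Step 33: x=[6.1209] v=[-0.4778]
Step 34: x=[6.0968] v=[-0.4818]
Step 35: x=[6.0726] v=[-0.4850]
Step 36: x=[6.0482] v=[-0.4874]
Step 37: x=[6.0238] v=[-0.4890]
Step 38: x=[5.9993] v=[-0.4898]
Step 39: x=[5.9748] v=[-0.4898]
Step 40: x=[5.9504] v=[-0.4890]
Step 41: x=[5.9260] v=[-0.4873]
Step 42: x=[5.9018] v=[-0.4848]
v[0] did not become non-negative within 42 steps; using fallback time=2.1000

Answer: 2.1000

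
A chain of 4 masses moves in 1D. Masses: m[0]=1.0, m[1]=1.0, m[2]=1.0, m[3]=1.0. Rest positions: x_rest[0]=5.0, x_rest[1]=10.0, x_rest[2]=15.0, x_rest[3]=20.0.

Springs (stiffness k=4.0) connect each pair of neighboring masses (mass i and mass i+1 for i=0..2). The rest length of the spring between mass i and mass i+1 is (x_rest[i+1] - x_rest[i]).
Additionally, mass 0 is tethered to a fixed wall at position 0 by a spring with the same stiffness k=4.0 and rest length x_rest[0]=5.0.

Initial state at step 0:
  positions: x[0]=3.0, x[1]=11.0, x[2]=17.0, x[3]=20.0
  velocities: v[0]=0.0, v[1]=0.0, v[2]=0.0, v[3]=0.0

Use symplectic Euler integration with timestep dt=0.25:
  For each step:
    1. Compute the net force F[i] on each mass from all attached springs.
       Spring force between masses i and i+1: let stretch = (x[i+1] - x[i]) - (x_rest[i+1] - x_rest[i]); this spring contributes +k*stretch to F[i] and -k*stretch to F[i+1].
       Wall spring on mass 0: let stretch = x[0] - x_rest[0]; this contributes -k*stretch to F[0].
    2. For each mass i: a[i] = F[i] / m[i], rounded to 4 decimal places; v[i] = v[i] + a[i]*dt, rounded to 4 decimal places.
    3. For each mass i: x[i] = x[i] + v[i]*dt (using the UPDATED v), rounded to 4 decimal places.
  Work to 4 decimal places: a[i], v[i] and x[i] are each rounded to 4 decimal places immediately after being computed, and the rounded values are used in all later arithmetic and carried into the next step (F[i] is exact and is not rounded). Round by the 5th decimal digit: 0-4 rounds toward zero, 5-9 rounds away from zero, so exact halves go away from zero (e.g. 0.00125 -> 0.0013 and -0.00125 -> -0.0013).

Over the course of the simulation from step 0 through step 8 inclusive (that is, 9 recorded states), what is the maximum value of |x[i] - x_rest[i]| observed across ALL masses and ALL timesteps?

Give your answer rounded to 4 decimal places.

Answer: 2.2266

Derivation:
Step 0: x=[3.0000 11.0000 17.0000 20.0000] v=[0.0000 0.0000 0.0000 0.0000]
Step 1: x=[4.2500 10.5000 16.2500 20.5000] v=[5.0000 -2.0000 -3.0000 2.0000]
Step 2: x=[6.0000 9.8750 15.1250 21.1875] v=[7.0000 -2.5000 -4.5000 2.7500]
Step 3: x=[7.2188 9.5938 14.2031 21.6094] v=[4.8750 -1.1250 -3.6875 1.6875]
Step 4: x=[7.2266 9.8711 13.9805 21.4297] v=[0.0312 1.1093 -0.8905 -0.7188]
Step 5: x=[6.0889 10.5147 14.5928 20.6377] v=[-4.5509 2.5742 2.4493 -3.1680]
Step 6: x=[4.5354 11.0713 15.6968 19.5845] v=[-6.2140 2.2265 4.4161 -4.2129]
Step 7: x=[3.4820 11.1503 16.6164 18.8094] v=[-4.2135 0.3161 3.6783 -3.1006]
Step 8: x=[3.4752 10.6788 16.7177 18.7360] v=[-0.0272 -1.8861 0.4052 -0.2936]
Max displacement = 2.2266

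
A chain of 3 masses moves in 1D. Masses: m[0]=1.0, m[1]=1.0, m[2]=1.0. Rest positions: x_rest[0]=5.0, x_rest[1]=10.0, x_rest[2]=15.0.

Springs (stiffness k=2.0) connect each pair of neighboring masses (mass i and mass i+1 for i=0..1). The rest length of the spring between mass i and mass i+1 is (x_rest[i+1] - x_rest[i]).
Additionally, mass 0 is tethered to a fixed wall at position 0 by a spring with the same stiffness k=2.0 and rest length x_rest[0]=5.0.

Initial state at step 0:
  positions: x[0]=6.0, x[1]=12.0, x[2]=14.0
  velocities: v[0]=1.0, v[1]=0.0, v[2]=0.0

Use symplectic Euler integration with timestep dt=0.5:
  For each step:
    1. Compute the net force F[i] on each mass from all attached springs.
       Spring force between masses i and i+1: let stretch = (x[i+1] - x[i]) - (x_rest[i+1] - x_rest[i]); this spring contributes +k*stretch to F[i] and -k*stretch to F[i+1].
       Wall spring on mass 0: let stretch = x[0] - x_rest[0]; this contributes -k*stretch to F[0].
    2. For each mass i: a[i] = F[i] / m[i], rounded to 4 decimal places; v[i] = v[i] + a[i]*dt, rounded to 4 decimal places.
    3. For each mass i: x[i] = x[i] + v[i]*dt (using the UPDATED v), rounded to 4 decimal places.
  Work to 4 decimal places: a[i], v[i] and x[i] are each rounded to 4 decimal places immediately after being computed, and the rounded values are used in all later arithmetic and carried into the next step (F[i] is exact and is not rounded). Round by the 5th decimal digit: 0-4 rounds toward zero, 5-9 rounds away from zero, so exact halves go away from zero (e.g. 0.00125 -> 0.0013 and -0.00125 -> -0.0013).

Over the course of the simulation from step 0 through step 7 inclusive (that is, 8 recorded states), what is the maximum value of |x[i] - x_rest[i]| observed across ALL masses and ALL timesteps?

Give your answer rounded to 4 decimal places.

Answer: 2.3282

Derivation:
Step 0: x=[6.0000 12.0000 14.0000] v=[1.0000 0.0000 0.0000]
Step 1: x=[6.5000 10.0000 15.5000] v=[1.0000 -4.0000 3.0000]
Step 2: x=[5.5000 9.0000 16.7500] v=[-2.0000 -2.0000 2.5000]
Step 3: x=[3.5000 10.1250 16.6250] v=[-4.0000 2.2500 -0.2500]
Step 4: x=[3.0625 11.1875 15.7500] v=[-0.8750 2.1250 -1.7500]
Step 5: x=[5.1563 10.4688 15.0938] v=[4.1875 -1.4375 -1.3125]
Step 6: x=[7.3282 9.4063 14.6251] v=[4.3437 -2.1250 -0.9375]
Step 7: x=[6.8750 9.9142 14.0470] v=[-0.9064 1.0157 -1.1563]
Max displacement = 2.3282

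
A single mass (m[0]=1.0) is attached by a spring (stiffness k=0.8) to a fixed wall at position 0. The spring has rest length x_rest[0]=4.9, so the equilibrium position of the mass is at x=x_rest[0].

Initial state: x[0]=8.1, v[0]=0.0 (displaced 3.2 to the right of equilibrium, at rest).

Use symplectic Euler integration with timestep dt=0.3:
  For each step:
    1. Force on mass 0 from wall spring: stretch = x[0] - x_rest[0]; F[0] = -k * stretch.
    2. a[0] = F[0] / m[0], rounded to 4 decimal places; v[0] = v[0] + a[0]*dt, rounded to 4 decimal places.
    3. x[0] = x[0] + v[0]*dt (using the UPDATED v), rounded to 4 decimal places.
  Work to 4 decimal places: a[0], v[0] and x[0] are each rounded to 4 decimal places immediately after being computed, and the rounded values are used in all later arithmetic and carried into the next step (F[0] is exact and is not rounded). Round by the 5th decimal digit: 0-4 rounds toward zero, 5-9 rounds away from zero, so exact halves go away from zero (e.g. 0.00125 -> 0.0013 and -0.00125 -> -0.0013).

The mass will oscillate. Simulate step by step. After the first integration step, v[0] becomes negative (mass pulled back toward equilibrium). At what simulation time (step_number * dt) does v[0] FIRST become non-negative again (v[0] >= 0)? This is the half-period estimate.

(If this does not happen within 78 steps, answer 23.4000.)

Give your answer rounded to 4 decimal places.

Step 0: x=[8.1000] v=[0.0000]
Step 1: x=[7.8696] v=[-0.7680]
Step 2: x=[7.4254] v=[-1.4807]
Step 3: x=[6.7994] v=[-2.0868]
Step 4: x=[6.0366] v=[-2.5427]
Step 5: x=[5.1920] v=[-2.8155]
Step 6: x=[4.3263] v=[-2.8856]
Step 7: x=[3.5019] v=[-2.7479]
Step 8: x=[2.7782] v=[-2.4124]
Step 9: x=[2.2072] v=[-1.9032]
Step 10: x=[1.8301] v=[-1.2569]
Step 11: x=[1.6741] v=[-0.5201]
Step 12: x=[1.7503] v=[0.2541]
First v>=0 after going negative at step 12, time=3.6000

Answer: 3.6000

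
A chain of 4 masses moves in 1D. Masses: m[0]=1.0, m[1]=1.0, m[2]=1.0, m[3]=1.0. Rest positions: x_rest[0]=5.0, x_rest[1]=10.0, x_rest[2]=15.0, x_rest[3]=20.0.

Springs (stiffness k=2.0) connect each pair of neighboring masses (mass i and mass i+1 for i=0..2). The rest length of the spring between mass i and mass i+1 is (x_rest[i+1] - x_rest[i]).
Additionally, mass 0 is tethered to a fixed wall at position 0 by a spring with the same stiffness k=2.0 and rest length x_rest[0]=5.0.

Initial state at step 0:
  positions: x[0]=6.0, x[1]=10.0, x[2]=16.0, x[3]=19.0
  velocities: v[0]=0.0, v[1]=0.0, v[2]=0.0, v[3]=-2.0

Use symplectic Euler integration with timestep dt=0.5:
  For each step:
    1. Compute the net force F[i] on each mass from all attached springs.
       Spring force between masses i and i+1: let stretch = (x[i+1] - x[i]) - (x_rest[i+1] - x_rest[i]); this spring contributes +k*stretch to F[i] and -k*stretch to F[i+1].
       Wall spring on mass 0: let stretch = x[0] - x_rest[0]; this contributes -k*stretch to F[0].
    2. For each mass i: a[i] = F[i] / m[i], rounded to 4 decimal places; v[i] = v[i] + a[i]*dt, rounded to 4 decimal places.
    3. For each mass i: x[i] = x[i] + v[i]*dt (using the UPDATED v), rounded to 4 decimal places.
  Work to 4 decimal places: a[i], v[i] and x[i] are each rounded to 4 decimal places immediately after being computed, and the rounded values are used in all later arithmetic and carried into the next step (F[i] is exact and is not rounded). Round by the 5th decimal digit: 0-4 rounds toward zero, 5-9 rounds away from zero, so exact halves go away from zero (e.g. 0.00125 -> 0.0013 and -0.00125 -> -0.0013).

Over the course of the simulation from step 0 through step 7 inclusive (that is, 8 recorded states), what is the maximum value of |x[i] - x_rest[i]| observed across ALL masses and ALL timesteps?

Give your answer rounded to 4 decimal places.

Answer: 2.5625

Derivation:
Step 0: x=[6.0000 10.0000 16.0000 19.0000] v=[0.0000 0.0000 0.0000 -2.0000]
Step 1: x=[5.0000 11.0000 14.5000 19.0000] v=[-2.0000 2.0000 -3.0000 0.0000]
Step 2: x=[4.5000 10.7500 13.5000 19.2500] v=[-1.0000 -0.5000 -2.0000 0.5000]
Step 3: x=[4.8750 8.7500 14.0000 19.1250] v=[0.7500 -4.0000 1.0000 -0.2500]
Step 4: x=[4.7500 7.4375 14.4375 18.9375] v=[-0.2500 -2.6250 0.8750 -0.3750]
Step 5: x=[3.5938 8.2813 13.6250 19.0000] v=[-2.3125 1.6875 -1.6250 0.1250]
Step 6: x=[2.9844 9.4532 12.8282 18.8750] v=[-1.2188 2.3437 -1.5937 -0.2500]
Step 7: x=[4.1172 9.0782 13.3673 18.2266] v=[2.2656 -0.7501 1.0781 -1.2968]
Max displacement = 2.5625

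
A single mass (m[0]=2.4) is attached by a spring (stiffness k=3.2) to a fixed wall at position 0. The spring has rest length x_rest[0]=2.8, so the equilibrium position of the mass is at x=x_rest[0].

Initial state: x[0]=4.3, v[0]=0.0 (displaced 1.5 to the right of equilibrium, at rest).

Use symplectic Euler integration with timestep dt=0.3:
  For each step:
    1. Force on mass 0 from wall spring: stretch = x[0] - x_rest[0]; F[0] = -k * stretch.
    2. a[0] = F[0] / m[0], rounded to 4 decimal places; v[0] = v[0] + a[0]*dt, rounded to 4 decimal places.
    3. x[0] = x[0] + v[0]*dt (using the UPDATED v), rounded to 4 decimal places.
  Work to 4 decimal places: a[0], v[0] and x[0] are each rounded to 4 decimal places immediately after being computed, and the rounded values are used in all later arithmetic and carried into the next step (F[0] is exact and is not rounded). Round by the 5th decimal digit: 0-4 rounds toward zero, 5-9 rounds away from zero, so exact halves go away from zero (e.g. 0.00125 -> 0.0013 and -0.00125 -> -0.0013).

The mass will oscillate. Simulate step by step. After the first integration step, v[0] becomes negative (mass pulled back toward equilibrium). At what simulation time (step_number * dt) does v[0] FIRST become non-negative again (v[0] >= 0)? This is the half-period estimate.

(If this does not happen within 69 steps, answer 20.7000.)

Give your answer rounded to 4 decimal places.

Step 0: x=[4.3000] v=[0.0000]
Step 1: x=[4.1200] v=[-0.6000]
Step 2: x=[3.7816] v=[-1.1280]
Step 3: x=[3.3254] v=[-1.5206]
Step 4: x=[2.8062] v=[-1.7308]
Step 5: x=[2.2862] v=[-1.7333]
Step 6: x=[1.8279] v=[-1.5278]
Step 7: x=[1.4862] v=[-1.1390]
Step 8: x=[1.3022] v=[-0.6135]
Step 9: x=[1.2979] v=[-0.0144]
Step 10: x=[1.4738] v=[0.5864]
First v>=0 after going negative at step 10, time=3.0000

Answer: 3.0000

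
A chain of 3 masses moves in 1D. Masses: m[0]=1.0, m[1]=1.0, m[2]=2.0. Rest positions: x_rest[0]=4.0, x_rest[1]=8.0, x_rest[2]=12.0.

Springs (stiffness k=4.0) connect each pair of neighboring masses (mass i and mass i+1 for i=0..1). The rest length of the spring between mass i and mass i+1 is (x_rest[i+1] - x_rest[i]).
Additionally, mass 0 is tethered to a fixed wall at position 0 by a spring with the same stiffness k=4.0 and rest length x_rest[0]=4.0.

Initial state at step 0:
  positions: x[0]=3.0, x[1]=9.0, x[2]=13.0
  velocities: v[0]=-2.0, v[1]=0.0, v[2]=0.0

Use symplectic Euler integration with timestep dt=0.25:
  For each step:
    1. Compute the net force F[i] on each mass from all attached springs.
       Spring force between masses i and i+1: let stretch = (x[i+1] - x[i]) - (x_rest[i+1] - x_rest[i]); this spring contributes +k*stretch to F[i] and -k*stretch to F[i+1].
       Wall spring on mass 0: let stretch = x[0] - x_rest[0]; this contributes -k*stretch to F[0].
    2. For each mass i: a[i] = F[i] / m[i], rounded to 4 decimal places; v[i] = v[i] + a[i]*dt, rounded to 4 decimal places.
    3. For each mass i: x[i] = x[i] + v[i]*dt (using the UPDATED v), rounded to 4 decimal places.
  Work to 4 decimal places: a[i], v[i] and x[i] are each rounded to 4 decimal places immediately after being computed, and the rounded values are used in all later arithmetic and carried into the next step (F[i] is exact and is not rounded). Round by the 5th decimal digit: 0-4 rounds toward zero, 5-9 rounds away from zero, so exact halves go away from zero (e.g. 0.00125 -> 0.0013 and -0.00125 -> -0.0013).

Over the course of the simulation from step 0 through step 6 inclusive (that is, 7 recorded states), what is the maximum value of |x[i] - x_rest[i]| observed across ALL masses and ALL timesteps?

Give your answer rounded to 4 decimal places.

Step 0: x=[3.0000 9.0000 13.0000] v=[-2.0000 0.0000 0.0000]
Step 1: x=[3.2500 8.5000 13.0000] v=[1.0000 -2.0000 0.0000]
Step 2: x=[4.0000 7.8125 12.9375] v=[3.0000 -2.7500 -0.2500]
Step 3: x=[4.7031 7.4531 12.7344] v=[2.8125 -1.4375 -0.8125]
Step 4: x=[4.9180 7.7266 12.3711] v=[0.8594 1.0938 -1.4532]
Step 5: x=[4.6055 8.4590 11.9272] v=[-1.2500 2.9297 -1.7755]
Step 6: x=[4.1050 9.0951 11.5498] v=[-2.0020 2.5444 -1.5096]
Max displacement = 1.0951

Answer: 1.0951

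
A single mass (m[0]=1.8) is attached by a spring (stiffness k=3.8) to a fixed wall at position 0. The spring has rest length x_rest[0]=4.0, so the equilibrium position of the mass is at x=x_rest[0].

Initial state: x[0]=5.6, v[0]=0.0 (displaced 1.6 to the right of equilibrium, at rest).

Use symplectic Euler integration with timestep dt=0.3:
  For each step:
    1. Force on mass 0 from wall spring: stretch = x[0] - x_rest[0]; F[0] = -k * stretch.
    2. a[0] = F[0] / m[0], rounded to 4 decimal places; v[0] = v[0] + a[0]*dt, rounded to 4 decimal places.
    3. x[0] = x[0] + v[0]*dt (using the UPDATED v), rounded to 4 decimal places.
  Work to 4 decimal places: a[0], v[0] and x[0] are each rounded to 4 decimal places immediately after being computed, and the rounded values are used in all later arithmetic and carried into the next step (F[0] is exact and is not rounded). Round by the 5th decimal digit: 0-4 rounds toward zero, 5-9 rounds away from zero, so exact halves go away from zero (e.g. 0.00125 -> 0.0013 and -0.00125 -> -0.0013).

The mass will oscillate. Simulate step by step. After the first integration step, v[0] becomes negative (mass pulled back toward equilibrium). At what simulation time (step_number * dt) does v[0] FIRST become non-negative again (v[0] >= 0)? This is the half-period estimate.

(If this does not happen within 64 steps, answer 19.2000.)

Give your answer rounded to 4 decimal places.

Answer: 2.4000

Derivation:
Step 0: x=[5.6000] v=[0.0000]
Step 1: x=[5.2960] v=[-1.0133]
Step 2: x=[4.7458] v=[-1.8341]
Step 3: x=[4.0539] v=[-2.3065]
Step 4: x=[3.3517] v=[-2.3406]
Step 5: x=[2.7727] v=[-1.9300]
Step 6: x=[2.4269] v=[-1.1527]
Step 7: x=[2.3800] v=[-0.1564]
Step 8: x=[2.6409] v=[0.8696]
First v>=0 after going negative at step 8, time=2.4000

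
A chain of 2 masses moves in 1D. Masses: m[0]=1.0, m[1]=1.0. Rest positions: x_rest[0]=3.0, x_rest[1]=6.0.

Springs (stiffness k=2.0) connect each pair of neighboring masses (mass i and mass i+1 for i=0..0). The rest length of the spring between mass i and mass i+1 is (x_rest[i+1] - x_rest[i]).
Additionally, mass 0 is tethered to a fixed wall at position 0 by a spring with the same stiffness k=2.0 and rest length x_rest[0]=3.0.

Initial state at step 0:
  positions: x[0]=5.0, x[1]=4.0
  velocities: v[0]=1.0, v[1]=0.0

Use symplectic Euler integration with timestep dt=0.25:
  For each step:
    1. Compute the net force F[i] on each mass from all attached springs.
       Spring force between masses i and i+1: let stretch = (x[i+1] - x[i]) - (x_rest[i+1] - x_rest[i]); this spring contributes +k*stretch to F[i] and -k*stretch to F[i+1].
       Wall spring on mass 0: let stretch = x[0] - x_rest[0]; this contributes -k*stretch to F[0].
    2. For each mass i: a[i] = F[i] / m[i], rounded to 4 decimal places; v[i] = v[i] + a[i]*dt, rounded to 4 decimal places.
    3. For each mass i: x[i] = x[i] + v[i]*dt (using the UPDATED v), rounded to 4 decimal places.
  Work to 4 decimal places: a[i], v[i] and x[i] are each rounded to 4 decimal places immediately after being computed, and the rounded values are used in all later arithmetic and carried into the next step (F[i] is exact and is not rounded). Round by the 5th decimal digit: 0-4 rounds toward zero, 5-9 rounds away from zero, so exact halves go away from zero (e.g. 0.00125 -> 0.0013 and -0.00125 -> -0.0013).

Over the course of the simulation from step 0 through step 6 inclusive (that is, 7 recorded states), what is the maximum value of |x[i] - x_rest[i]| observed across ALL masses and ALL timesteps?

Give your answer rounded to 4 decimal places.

Step 0: x=[5.0000 4.0000] v=[1.0000 0.0000]
Step 1: x=[4.5000 4.5000] v=[-2.0000 2.0000]
Step 2: x=[3.4375 5.3750] v=[-4.2500 3.5000]
Step 3: x=[2.1875 6.3828] v=[-5.0000 4.0313]
Step 4: x=[1.1885 7.2412] v=[-3.9961 3.4337]
Step 5: x=[0.7975 7.7181] v=[-1.5640 1.9074]
Step 6: x=[1.1719 7.7049] v=[1.4976 -0.0529]
Max displacement = 2.2025

Answer: 2.2025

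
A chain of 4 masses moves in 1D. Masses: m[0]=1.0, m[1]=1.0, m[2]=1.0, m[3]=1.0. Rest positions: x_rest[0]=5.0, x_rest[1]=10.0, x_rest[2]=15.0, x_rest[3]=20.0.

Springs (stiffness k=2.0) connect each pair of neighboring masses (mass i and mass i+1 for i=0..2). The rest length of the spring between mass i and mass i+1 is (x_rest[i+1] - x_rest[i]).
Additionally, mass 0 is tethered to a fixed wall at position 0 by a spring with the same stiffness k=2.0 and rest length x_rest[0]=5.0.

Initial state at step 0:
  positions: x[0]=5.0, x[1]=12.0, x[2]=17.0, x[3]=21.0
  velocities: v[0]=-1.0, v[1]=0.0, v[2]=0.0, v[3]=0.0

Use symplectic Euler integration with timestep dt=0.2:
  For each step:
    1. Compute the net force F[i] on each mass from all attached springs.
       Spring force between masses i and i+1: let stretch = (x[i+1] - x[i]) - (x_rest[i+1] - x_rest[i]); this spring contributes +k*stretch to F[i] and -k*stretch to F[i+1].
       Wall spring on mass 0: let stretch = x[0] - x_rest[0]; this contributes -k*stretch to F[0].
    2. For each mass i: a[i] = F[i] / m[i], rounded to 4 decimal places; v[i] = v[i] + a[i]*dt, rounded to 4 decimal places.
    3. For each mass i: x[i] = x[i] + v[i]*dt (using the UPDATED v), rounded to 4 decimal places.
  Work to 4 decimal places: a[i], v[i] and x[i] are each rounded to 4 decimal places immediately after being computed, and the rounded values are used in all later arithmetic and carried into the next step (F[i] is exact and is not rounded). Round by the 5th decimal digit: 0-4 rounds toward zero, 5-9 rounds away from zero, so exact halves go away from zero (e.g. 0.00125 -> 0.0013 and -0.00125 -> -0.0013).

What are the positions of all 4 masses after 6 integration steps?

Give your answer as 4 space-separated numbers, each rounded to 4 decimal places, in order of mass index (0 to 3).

Step 0: x=[5.0000 12.0000 17.0000 21.0000] v=[-1.0000 0.0000 0.0000 0.0000]
Step 1: x=[4.9600 11.8400 16.9200 21.0800] v=[-0.2000 -0.8000 -0.4000 0.4000]
Step 2: x=[5.0736 11.5360 16.7664 21.2272] v=[0.5680 -1.5200 -0.7680 0.7360]
Step 3: x=[5.2983 11.1334 16.5512 21.4175] v=[1.1235 -2.0128 -1.0758 0.9517]
Step 4: x=[5.5659 10.6975 16.2919 21.6185] v=[1.3382 -2.1797 -1.2964 1.0052]
Step 5: x=[5.7988 10.2986 16.0112 21.7934] v=[1.1645 -1.9946 -1.4035 0.8746]
Step 6: x=[5.9278 9.9967 15.7361 21.9057] v=[0.6449 -1.5095 -1.3757 0.5617]

Answer: 5.9278 9.9967 15.7361 21.9057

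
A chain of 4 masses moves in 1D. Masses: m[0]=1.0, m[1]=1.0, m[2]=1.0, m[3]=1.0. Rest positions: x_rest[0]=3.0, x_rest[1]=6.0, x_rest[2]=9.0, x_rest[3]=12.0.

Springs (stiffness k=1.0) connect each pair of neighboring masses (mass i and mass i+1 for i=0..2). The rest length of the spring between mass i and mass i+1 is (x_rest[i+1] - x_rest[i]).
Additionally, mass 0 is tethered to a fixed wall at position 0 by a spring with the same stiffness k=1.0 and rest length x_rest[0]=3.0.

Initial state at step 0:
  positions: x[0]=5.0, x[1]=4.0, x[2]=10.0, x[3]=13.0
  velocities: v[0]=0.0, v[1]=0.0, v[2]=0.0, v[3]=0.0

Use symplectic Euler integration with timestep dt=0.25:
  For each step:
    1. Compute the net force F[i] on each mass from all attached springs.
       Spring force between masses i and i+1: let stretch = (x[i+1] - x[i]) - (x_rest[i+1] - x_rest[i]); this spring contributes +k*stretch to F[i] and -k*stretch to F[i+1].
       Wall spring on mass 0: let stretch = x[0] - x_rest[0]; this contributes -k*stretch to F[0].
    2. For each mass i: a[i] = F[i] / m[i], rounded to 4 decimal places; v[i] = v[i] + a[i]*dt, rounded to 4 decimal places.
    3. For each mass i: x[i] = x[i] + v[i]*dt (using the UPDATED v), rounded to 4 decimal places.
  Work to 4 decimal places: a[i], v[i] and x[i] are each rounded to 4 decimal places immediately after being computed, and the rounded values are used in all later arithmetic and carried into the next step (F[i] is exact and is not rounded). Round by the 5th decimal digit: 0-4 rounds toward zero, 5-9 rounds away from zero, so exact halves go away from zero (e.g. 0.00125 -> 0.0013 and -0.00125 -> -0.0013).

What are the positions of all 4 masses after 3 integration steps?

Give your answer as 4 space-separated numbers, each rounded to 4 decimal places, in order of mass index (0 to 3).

Answer: 3.1062 6.1949 9.1162 12.9453

Derivation:
Step 0: x=[5.0000 4.0000 10.0000 13.0000] v=[0.0000 0.0000 0.0000 0.0000]
Step 1: x=[4.6250 4.4375 9.8125 13.0000] v=[-1.5000 1.7500 -0.7500 0.0000]
Step 2: x=[3.9492 5.2227 9.4883 12.9883] v=[-2.7031 3.1406 -1.2969 -0.0469]
Step 3: x=[3.1062 6.1949 9.1162 12.9453] v=[-3.3720 3.8886 -1.4883 -0.1719]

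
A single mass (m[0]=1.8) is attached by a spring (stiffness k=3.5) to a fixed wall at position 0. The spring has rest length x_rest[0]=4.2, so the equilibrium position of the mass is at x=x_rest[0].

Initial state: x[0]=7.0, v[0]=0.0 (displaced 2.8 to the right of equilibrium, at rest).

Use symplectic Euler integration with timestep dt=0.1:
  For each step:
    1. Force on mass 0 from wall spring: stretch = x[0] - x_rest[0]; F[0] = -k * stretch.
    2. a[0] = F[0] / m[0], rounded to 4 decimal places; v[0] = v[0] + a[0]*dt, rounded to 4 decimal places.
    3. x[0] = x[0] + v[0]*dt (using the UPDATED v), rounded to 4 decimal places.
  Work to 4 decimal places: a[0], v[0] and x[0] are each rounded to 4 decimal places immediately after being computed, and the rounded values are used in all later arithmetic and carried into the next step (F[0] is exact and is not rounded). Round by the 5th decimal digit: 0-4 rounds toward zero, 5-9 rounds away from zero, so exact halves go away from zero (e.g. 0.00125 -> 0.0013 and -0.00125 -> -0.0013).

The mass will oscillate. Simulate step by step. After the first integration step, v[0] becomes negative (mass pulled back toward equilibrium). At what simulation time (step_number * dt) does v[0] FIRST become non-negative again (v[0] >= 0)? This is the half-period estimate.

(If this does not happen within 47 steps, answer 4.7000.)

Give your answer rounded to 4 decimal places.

Answer: 2.3000

Derivation:
Step 0: x=[7.0000] v=[0.0000]
Step 1: x=[6.9456] v=[-0.5444]
Step 2: x=[6.8378] v=[-1.0783]
Step 3: x=[6.6787] v=[-1.5912]
Step 4: x=[6.4714] v=[-2.0732]
Step 5: x=[6.2199] v=[-2.5149]
Step 6: x=[5.9291] v=[-2.9077]
Step 7: x=[5.6047] v=[-3.2439]
Step 8: x=[5.2530] v=[-3.5170]
Step 9: x=[4.8808] v=[-3.7218]
Step 10: x=[4.4954] v=[-3.8542]
Step 11: x=[4.1042] v=[-3.9116]
Step 12: x=[3.7149] v=[-3.8930]
Step 13: x=[3.3350] v=[-3.7987]
Step 14: x=[2.9720] v=[-3.6305]
Step 15: x=[2.6328] v=[-3.3917]
Step 16: x=[2.3241] v=[-3.0870]
Step 17: x=[2.0519] v=[-2.7222]
Step 18: x=[1.8215] v=[-2.3045]
Step 19: x=[1.6373] v=[-1.8420]
Step 20: x=[1.5029] v=[-1.3437]
Step 21: x=[1.4210] v=[-0.8193]
Step 22: x=[1.3931] v=[-0.2789]
Step 23: x=[1.4198] v=[0.2669]
First v>=0 after going negative at step 23, time=2.3000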